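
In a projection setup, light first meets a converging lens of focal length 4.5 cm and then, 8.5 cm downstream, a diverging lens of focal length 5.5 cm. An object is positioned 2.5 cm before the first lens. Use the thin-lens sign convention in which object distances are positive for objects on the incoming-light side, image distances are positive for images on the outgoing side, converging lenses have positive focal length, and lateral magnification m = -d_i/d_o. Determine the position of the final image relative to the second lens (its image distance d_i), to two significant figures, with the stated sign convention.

-4.0 cm

Applying the thin-lens equation to the first lens, 1/4.5 = 1/2.5 + 1/d_i1, which gives d_i1 = -5.625 cm.
With d_i1 < 0 the first image is virtual and lies on the object side; the object distance for lens 2 is d_o2 = 8.5 - (-5.625) = 14.125 cm.
Applying the thin-lens equation again with f_2 = -5.5 cm and d_o2 = 14.125 cm gives d_i2 = -3.959 cm.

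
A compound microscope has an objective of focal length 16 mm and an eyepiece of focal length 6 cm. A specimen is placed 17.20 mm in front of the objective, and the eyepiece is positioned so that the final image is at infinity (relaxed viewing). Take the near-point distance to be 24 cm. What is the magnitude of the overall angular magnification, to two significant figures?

Convert to cm: f_obj = 16 mm = 1.6 cm; d_o = 17.20 mm = 1.72 cm.
Objective: 1/d_i = 1/f_obj - 1/d_o = 1/1.6 - 1/1.72 = 0.04360 cm^-1, so d_i = 22.933 cm.
m_obj = -d_i/d_o = -22.933/1.72 = -13.333.
Eyepiece angular magnification (image at infinity): M_eye = D/f_e = 24/6 = 4.000.
Overall M = m_obj x M_eye = (-13.333)(4.000) = -53.33.
|M| = 53.33.

53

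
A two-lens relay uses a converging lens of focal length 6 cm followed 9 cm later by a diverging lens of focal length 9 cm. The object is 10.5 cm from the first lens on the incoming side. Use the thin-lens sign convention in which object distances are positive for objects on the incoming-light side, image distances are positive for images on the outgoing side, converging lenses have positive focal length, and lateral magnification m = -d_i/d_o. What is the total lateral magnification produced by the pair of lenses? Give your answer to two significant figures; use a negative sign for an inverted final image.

First lens: d_i1 = 1/(1/6 - 1/10.5) = 14.000 cm.
m_1 = -(14.000)/10.5 = -1.3333.
This image would form 14.000 cm past lens 1, i.e. 5.000 cm beyond lens 2, so it is a virtual object for lens 2: d_o2 = 9 - 14.000 = -5.000 cm.
Second lens: d_i2 = 1/(1/(-9) - 1/(-5.000)) = 11.250 cm.
m_2 = -(11.250)/(-5.000) = 2.2500.
Overall magnification: m = m_1 m_2 = -3.0000.

-3.0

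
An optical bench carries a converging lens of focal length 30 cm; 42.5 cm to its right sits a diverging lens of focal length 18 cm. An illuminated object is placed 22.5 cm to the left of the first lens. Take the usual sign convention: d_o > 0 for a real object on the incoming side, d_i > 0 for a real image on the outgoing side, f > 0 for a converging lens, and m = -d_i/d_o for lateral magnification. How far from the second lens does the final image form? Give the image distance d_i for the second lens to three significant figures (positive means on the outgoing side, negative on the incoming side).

Lens 1: 1/d_i1 = 1/f_1 - 1/d_o1 = 1/30 - 1/22.5 = -0.01111 cm^-1, so d_i1 = -90.000 cm.
The intermediate image is virtual, 90.000 cm to the left of lens 1, so d_o2 = L - d_i1 = 42.5 - (-90.000) = 132.500 cm.
Lens 2: 1/d_i2 = 1/f_2 - 1/d_o2 = 1/(-18) - 1/(132.500) = -0.06310 cm^-1, so d_i2 = -15.847 cm.

-15.8 cm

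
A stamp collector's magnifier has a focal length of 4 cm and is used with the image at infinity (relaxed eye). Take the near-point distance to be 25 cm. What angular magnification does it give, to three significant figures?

M = D/f = 25/4 = 6.250.

6.25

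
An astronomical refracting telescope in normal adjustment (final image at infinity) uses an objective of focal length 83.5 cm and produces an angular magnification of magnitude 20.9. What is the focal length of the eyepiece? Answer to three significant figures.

4.00 cm

|M| = f_obj/f_eye, so f_eye = f_obj/|M| = 83.5/20.9 = 3.995 cm.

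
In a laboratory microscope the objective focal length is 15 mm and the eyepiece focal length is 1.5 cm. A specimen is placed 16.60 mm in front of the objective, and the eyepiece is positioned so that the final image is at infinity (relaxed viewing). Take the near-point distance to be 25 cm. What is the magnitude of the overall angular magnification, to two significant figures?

Convert to cm: f_obj = 15 mm = 1.5 cm; d_o = 16.60 mm = 1.66 cm.
Objective: 1/d_i = 1/f_obj - 1/d_o = 1/1.5 - 1/1.66 = 0.06426 cm^-1, so d_i = 15.563 cm.
m_obj = -d_i/d_o = -15.563/1.66 = -9.375.
Eyepiece angular magnification (image at infinity): M_eye = D/f_e = 25/1.5 = 16.667.
Overall M = m_obj x M_eye = (-9.375)(16.667) = -156.25.
|M| = 156.25.

160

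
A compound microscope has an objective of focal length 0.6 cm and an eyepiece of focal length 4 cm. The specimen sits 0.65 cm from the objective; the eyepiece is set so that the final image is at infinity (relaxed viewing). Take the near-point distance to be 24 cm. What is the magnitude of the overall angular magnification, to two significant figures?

72

Objective: 1/d_i = 1/f_obj - 1/d_o = 1/0.6 - 1/0.65 = 0.12821 cm^-1, so d_i = 7.800 cm.
m_obj = -d_i/d_o = -7.800/0.65 = -12.000.
Eyepiece angular magnification (image at infinity): M_eye = D/f_e = 24/4 = 6.000.
Overall M = m_obj x M_eye = (-12.000)(6.000) = -72.00.
|M| = 72.00.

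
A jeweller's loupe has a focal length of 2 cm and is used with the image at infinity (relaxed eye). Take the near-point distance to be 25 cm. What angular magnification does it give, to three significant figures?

M = D/f = 25/2 = 12.500.

12.5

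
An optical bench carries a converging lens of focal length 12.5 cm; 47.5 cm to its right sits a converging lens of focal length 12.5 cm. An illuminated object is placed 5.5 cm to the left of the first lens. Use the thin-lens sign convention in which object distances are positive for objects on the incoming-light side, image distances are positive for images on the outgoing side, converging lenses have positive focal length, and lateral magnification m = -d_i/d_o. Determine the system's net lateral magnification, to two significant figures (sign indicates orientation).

-0.50

Lens 1: 1/d_i1 = 1/f_1 - 1/d_o1 = 1/12.5 - 1/5.5 = -0.10182 cm^-1, so d_i1 = -9.821 cm.
m_1 = -(-9.821)/5.5 = 1.7857.
With d_i1 < 0 the first image is virtual and lies on the object side; the object distance for lens 2 is d_o2 = 47.5 - (-9.821) = 57.321 cm.
Lens 2: 1/d_i2 = 1/f_2 - 1/d_o2 = 1/12.5 - 1/(57.321) = 0.06255 cm^-1, so d_i2 = 15.986 cm.
m_2 = -(15.986)/(57.321) = -0.2789.
The system's lateral magnification is m_1 m_2 = (1.7857)(-0.2789) = -0.4980.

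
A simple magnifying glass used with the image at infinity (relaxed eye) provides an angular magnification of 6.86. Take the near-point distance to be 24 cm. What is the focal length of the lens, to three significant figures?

3.50 cm

For the image at infinity, M = D/f.
f = D/M = 24/6.86 = 3.499 cm.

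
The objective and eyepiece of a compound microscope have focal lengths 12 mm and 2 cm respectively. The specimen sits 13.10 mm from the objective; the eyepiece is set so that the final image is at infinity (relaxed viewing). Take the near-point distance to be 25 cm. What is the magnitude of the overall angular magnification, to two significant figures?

140

Convert to cm: f_obj = 12 mm = 1.2 cm; d_o = 13.10 mm = 1.31 cm.
Objective: 1/d_i = 1/f_obj - 1/d_o = 1/1.2 - 1/1.31 = 0.06997 cm^-1, so d_i = 14.291 cm.
m_obj = -d_i/d_o = -14.291/1.31 = -10.909.
Eyepiece angular magnification (image at infinity): M_eye = D/f_e = 25/2 = 12.500.
Overall M = m_obj x M_eye = (-10.909)(12.500) = -136.36.
|M| = 136.36.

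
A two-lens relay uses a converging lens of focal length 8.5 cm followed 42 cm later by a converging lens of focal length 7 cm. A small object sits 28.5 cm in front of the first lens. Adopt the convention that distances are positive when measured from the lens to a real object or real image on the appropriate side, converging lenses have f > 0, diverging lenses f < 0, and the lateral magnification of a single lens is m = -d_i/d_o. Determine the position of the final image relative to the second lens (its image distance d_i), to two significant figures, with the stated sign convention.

9.1 cm

Applying the thin-lens equation to the first lens, 1/8.5 = 1/28.5 + 1/d_i1, which gives d_i1 = 12.113 cm.
The intermediate image is 12.113 cm to the right of lens 1, so d_o2 = L - d_i1 = 42 - 12.113 = 29.887 cm.
Applying the thin-lens equation again with f_2 = 7 cm and d_o2 = 29.887 cm gives d_i2 = 9.141 cm.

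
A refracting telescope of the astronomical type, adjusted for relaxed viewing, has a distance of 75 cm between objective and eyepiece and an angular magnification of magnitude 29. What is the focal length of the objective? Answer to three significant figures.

In normal adjustment the tube length equals f_obj + f_eye and |M| = f_obj/f_eye.
So f_obj = 29 f_eye and 29 f_eye + f_eye = 75 cm, giving f_eye = 75/30 = 2.500 cm and f_obj = 72.500 cm.

72.5 cm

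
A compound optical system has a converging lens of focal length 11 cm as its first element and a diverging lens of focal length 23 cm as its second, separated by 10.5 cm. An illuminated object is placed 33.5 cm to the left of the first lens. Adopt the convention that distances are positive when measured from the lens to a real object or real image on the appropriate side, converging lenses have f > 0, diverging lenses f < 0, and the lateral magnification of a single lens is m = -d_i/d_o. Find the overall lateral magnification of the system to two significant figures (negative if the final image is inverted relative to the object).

Applying the thin-lens equation to the first lens, 1/11 = 1/33.5 + 1/d_i1, which gives d_i1 = 16.378 cm.
Its lateral magnification is m_1 = -d_i1/d_o1 = -(16.378)/33.5 = -0.4889.
Since 16.378 cm > 10.5 cm, the first image lies past the second lens and serves as a virtual object: d_o2 = L - d_i1 = -5.878 cm.
Applying the thin-lens equation again with f_2 = -23 cm and d_o2 = -5.878 cm gives d_i2 = 7.896 cm.
m_2 = -(7.896)/(-5.878) = 1.3433.
Total m = m_1 x m_2 = (-0.4889)(1.3433) = -0.6567.

-0.66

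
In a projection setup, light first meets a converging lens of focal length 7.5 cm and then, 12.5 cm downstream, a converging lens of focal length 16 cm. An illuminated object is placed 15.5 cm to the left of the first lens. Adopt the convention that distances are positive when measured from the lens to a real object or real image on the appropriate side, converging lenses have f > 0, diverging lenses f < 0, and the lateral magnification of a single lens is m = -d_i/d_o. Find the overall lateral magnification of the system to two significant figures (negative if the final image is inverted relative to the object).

First lens: d_i1 = 1/(1/7.5 - 1/15.5) = 14.531 cm.
m_1 = -(14.531)/15.5 = -0.9375.
Since 14.531 cm > 12.5 cm, the first image lies past the second lens and serves as a virtual object: d_o2 = L - d_i1 = -2.031 cm.
Second lens: d_i2 = 1/(1/16 - 1/(-2.031)) = 1.802 cm.
m_2 = -(1.802)/(-2.031) = 0.8873.
Total m = m_1 x m_2 = (-0.9375)(0.8873) = -0.8319.

-0.83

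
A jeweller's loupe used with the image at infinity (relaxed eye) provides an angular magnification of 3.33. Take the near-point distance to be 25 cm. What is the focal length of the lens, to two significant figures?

For the image at infinity, M = D/f.
f = D/M = 25/3.33 = 7.508 cm.

7.5 cm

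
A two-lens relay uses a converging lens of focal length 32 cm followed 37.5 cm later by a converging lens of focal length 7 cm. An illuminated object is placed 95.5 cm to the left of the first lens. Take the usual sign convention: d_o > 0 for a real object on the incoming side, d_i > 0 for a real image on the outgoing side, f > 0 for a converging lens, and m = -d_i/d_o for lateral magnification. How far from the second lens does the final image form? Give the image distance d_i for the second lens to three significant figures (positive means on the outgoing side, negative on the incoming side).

Applying the thin-lens equation to the first lens, 1/32 = 1/95.5 + 1/d_i1, which gives d_i1 = 48.126 cm.
Since 48.126 cm > 37.5 cm, the first image lies past the second lens and serves as a virtual object: d_o2 = L - d_i1 = -10.626 cm.
Applying the thin-lens equation again with f_2 = 7 cm and d_o2 = -10.626 cm gives d_i2 = 4.220 cm.

4.22 cm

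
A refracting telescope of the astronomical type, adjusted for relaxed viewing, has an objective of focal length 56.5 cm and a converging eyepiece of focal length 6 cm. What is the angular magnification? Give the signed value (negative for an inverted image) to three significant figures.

M = -f_obj/f_eye = -56.5/(6) = -9.417.

-9.42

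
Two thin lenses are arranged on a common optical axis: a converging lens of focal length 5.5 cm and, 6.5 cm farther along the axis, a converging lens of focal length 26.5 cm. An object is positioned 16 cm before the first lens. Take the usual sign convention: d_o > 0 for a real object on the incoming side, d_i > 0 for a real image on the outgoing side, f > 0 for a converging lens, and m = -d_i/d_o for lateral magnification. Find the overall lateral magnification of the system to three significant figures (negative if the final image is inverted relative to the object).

-0.489

Lens 1: 1/d_i1 = 1/f_1 - 1/d_o1 = 1/5.5 - 1/16 = 0.11932 cm^-1, so d_i1 = 8.381 cm.
m_1 = -(8.381)/16 = -0.5238.
This image would form 8.381 cm past lens 1, i.e. 1.881 cm beyond lens 2, so it is a virtual object for lens 2: d_o2 = 6.5 - 8.381 = -1.881 cm.
Lens 2: 1/d_i2 = 1/f_2 - 1/d_o2 = 1/26.5 - 1/(-1.881) = 0.56938 cm^-1, so d_i2 = 1.756 cm.
m_2 = -(1.756)/(-1.881) = 0.9337.
Total m = m_1 x m_2 = (-0.5238)(0.9337) = -0.4891.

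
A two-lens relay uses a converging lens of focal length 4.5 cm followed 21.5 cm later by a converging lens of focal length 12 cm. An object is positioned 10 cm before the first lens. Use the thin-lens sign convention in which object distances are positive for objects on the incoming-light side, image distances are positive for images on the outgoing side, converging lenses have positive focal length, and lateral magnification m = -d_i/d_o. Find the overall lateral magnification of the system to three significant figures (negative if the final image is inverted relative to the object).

First lens: d_i1 = 1/(1/4.5 - 1/10) = 8.182 cm.
m_1 = -(8.182)/10 = -0.8182.
The intermediate image is 8.182 cm to the right of lens 1, so d_o2 = L - d_i1 = 21.5 - 8.182 = 13.318 cm.
Second lens: d_i2 = 1/(1/12 - 1/(13.318)) = 121.241 cm.
m_2 = -(121.241)/(13.318) = -9.1034.
Total m = m_1 x m_2 = (-0.8182)(-9.1034) = 7.4483.

7.45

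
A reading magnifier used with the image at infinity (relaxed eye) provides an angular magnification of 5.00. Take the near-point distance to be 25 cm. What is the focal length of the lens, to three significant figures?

5.00 cm

For the image at infinity, M = D/f.
f = D/M = 25/5.0 = 5.000 cm.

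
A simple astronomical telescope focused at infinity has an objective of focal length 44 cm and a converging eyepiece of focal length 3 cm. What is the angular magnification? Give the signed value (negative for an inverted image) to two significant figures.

M = -f_obj/f_eye = -44/(3) = -14.667.

-15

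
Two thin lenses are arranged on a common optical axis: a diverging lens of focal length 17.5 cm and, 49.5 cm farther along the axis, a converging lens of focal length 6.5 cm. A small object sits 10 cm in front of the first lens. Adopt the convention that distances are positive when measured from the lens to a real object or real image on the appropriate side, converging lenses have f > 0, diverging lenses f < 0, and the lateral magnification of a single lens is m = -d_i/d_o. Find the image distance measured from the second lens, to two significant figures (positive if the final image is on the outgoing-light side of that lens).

7.4 cm

First lens: d_i1 = 1/(1/(-17.5) - 1/10) = -6.364 cm.
The intermediate image is virtual, 6.364 cm to the left of lens 1, so d_o2 = L - d_i1 = 49.5 - (-6.364) = 55.864 cm.
Second lens: d_i2 = 1/(1/6.5 - 1/(55.864)) = 7.356 cm.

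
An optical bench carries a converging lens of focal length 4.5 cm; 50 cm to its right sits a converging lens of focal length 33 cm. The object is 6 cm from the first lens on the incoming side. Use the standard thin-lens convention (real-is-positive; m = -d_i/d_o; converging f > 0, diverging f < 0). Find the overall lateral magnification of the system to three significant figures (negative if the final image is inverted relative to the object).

-99.0

Applying the thin-lens equation to the first lens, 1/4.5 = 1/6 + 1/d_i1, which gives d_i1 = 18.000 cm.
Its lateral magnification is m_1 = -d_i1/d_o1 = -(18.000)/6 = -3.0000.
The intermediate image is 18.000 cm to the right of lens 1, so d_o2 = L - d_i1 = 50 - 18.000 = 32.000 cm.
Applying the thin-lens equation again with f_2 = 33 cm and d_o2 = 32.000 cm gives d_i2 = -1056.000 cm.
m_2 = -(-1056.000)/(32.000) = 33.0000.
The system's lateral magnification is m_1 m_2 = (-3.0000)(33.0000) = -99.0000.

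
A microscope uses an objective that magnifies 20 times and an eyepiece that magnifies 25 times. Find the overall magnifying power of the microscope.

The overall magnification of a compound microscope is the product of the objective and eyepiece magnifications:
M = M_obj x M_eye = 20 x 25 = 500.

500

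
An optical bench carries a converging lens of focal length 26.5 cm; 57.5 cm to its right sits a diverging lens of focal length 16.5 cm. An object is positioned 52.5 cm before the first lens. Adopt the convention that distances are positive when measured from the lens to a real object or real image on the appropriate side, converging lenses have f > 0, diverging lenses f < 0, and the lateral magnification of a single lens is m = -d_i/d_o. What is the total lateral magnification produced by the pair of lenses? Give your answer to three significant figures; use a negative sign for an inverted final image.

-0.821

Applying the thin-lens equation to the first lens, 1/26.5 = 1/52.5 + 1/d_i1, which gives d_i1 = 53.510 cm.
Its lateral magnification is m_1 = -d_i1/d_o1 = -(53.510)/52.5 = -1.0192.
Object distance for lens 2: d_o2 = 57.5 - 53.510 = 3.990 cm.
Applying the thin-lens equation again with f_2 = -16.5 cm and d_o2 = 3.990 cm gives d_i2 = -3.213 cm.
m_2 = -(-3.213)/(3.990) = 0.8053.
Overall magnification: m = m_1 m_2 = -0.8207.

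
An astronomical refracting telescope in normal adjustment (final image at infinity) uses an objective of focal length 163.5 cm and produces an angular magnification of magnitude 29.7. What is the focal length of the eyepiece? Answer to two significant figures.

5.5 cm

|M| = f_obj/f_eye, so f_eye = f_obj/|M| = 163.5/29.7 = 5.505 cm.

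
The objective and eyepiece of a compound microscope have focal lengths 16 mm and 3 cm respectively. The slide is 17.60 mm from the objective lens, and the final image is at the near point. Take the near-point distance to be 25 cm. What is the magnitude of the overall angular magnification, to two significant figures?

Convert to cm: f_obj = 16 mm = 1.6 cm; d_o = 17.60 mm = 1.76 cm.
Objective: 1/d_i = 1/f_obj - 1/d_o = 1/1.6 - 1/1.76 = 0.05682 cm^-1, so d_i = 17.600 cm.
m_obj = -d_i/d_o = -17.600/1.76 = -10.000.
Eyepiece angular magnification (image at near point): M_eye = 1 + D/f_e = 1 + 25/3 = 9.333.
Overall M = m_obj x M_eye = (-10.000)(9.333) = -93.33.
|M| = 93.33.

93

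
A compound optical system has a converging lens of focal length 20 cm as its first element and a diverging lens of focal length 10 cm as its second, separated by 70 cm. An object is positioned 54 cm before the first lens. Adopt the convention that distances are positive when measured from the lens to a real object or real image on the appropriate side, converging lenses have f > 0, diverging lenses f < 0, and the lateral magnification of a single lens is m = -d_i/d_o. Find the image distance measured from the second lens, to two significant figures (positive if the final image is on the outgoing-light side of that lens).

-7.9 cm

Lens 1: 1/d_i1 = 1/f_1 - 1/d_o1 = 1/20 - 1/54 = 0.03148 cm^-1, so d_i1 = 31.765 cm.
Object distance for lens 2: d_o2 = 70 - 31.765 = 38.235 cm.
Lens 2: 1/d_i2 = 1/f_2 - 1/d_o2 = 1/(-10) - 1/(38.235) = -0.12615 cm^-1, so d_i2 = -7.927 cm.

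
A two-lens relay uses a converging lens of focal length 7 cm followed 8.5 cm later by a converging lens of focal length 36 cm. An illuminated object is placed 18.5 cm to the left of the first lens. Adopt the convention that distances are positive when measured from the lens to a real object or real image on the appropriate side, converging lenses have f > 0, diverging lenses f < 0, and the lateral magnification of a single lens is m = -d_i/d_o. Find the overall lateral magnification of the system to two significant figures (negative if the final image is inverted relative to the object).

-0.57

Applying the thin-lens equation to the first lens, 1/7 = 1/18.5 + 1/d_i1, which gives d_i1 = 11.261 cm.
Its lateral magnification is m_1 = -d_i1/d_o1 = -(11.261)/18.5 = -0.6087.
Since 11.261 cm > 8.5 cm, the first image lies past the second lens and serves as a virtual object: d_o2 = L - d_i1 = -2.761 cm.
Applying the thin-lens equation again with f_2 = 36 cm and d_o2 = -2.761 cm gives d_i2 = 2.564 cm.
m_2 = -(2.564)/(-2.761) = 0.9288.
Overall magnification: m = m_1 m_2 = -0.5653.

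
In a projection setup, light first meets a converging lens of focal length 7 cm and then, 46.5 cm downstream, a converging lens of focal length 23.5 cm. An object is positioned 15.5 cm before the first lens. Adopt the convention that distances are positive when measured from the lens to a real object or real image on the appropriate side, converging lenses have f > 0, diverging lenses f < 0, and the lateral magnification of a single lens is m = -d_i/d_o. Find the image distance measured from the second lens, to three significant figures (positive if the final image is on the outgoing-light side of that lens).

Lens 1: 1/d_i1 = 1/f_1 - 1/d_o1 = 1/7 - 1/15.5 = 0.07834 cm^-1, so d_i1 = 12.765 cm.
Object distance for lens 2: d_o2 = 46.5 - 12.765 = 33.735 cm.
Lens 2: 1/d_i2 = 1/f_2 - 1/d_o2 = 1/23.5 - 1/(33.735) = 0.01291 cm^-1, so d_i2 = 77.455 cm.

77.5 cm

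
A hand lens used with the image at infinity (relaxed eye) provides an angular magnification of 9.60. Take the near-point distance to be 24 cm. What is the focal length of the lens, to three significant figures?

2.50 cm

For the image at infinity, M = D/f.
f = D/M = 24/9.6 = 2.500 cm.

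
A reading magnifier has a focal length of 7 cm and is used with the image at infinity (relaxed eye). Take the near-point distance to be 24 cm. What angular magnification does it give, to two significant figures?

3.4

M = D/f = 24/7 = 3.429.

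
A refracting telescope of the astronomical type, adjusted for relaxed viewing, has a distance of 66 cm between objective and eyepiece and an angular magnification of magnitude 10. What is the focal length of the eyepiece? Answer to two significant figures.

6.0 cm

In normal adjustment the tube length equals f_obj + f_eye and |M| = f_obj/f_eye.
So f_obj = 10 f_eye and 10 f_eye + f_eye = 66 cm, giving f_eye = 66/11 = 6.000 cm and f_obj = 60.000 cm.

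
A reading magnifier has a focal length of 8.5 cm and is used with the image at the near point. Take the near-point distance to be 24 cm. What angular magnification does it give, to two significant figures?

M = 1 + D/f = 1 + 24/8.5 = 3.824.

3.8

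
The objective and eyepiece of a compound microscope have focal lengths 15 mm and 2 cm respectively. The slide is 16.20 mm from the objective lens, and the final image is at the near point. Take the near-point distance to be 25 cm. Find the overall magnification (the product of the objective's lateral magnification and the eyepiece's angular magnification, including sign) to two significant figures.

Convert to cm: f_obj = 15 mm = 1.5 cm; d_o = 16.20 mm = 1.62 cm.
Objective: 1/d_i = 1/f_obj - 1/d_o = 1/1.5 - 1/1.62 = 0.04938 cm^-1, so d_i = 20.250 cm.
m_obj = -d_i/d_o = -20.250/1.62 = -12.500.
Eyepiece angular magnification (image at near point): M_eye = 1 + D/f_e = 1 + 25/2 = 13.500.
Overall M = m_obj x M_eye = (-12.500)(13.500) = -168.75.

-170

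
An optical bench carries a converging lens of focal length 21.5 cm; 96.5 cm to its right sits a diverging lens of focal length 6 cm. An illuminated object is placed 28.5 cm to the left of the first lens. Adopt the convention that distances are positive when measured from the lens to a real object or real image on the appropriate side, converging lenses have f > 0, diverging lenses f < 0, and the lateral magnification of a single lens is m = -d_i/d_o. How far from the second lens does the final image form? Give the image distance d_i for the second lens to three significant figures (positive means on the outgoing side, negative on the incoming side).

First lens: d_i1 = 1/(1/21.5 - 1/28.5) = 87.536 cm.
That image sits 8.964 cm in front of the second lens, so d_o2 = 8.964 cm.
Second lens: d_i2 = 1/(1/(-6) - 1/(8.964)) = -3.594 cm.

-3.59 cm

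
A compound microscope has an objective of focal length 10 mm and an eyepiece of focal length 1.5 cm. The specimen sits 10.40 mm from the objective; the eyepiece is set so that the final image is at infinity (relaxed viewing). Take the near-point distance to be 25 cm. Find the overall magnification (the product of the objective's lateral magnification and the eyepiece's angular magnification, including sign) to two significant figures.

Convert to cm: f_obj = 10 mm = 1 cm; d_o = 10.40 mm = 1.04 cm.
Objective: 1/d_i = 1/f_obj - 1/d_o = 1/1 - 1/1.04 = 0.03846 cm^-1, so d_i = 26.000 cm.
m_obj = -d_i/d_o = -26.000/1.04 = -25.000.
Eyepiece angular magnification (image at infinity): M_eye = D/f_e = 25/1.5 = 16.667.
Overall M = m_obj x M_eye = (-25.000)(16.667) = -416.67.

-420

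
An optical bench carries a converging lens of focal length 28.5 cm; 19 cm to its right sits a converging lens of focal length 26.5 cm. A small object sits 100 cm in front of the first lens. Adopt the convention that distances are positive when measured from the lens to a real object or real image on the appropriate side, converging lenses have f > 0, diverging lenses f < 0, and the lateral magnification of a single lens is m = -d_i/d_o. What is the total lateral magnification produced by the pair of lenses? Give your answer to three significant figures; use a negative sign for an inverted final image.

Applying the thin-lens equation to the first lens, 1/28.5 = 1/100 + 1/d_i1, which gives d_i1 = 39.860 cm.
Its lateral magnification is m_1 = -d_i1/d_o1 = -(39.860)/100 = -0.3986.
Since 39.860 cm > 19 cm, the first image lies past the second lens and serves as a virtual object: d_o2 = L - d_i1 = -20.860 cm.
Applying the thin-lens equation again with f_2 = 26.5 cm and d_o2 = -20.860 cm gives d_i2 = 11.672 cm.
m_2 = -(11.672)/(-20.860) = 0.5595.
Overall magnification: m = m_1 m_2 = -0.2230.

-0.223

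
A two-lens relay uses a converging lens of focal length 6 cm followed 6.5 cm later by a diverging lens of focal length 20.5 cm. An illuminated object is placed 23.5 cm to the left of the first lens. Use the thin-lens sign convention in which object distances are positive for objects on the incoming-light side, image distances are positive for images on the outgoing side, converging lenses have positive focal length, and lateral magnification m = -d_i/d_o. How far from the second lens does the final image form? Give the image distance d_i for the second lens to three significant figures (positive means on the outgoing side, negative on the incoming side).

Applying the thin-lens equation to the first lens, 1/6 = 1/23.5 + 1/d_i1, which gives d_i1 = 8.057 cm.
This image would form 8.057 cm past lens 1, i.e. 1.557 cm beyond lens 2, so it is a virtual object for lens 2: d_o2 = 6.5 - 8.057 = -1.557 cm.
Applying the thin-lens equation again with f_2 = -20.5 cm and d_o2 = -1.557 cm gives d_i2 = 1.685 cm.

1.69 cm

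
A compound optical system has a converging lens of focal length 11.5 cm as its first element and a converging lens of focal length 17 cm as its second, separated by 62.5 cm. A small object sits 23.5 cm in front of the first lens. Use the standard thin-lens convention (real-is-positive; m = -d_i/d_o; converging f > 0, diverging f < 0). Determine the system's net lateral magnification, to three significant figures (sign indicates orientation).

First lens: d_i1 = 1/(1/11.5 - 1/23.5) = 22.521 cm.
m_1 = -(22.521)/23.5 = -0.9583.
Object distance for lens 2: d_o2 = 62.5 - 22.521 = 39.979 cm.
Second lens: d_i2 = 1/(1/17 - 1/(39.979)) = 29.577 cm.
m_2 = -(29.577)/(39.979) = -0.7398.
Overall magnification: m = m_1 m_2 = 0.7090.

0.709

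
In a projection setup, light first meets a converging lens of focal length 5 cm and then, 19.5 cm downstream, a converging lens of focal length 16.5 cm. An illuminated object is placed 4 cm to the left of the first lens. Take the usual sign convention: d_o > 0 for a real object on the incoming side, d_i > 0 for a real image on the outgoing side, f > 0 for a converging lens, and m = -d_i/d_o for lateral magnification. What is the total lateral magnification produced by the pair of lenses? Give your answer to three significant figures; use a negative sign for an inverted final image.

First lens: d_i1 = 1/(1/5 - 1/4) = -20.000 cm.
m_1 = -(-20.000)/4 = 5.0000.
With d_i1 < 0 the first image is virtual and lies on the object side; the object distance for lens 2 is d_o2 = 19.5 - (-20.000) = 39.500 cm.
Second lens: d_i2 = 1/(1/16.5 - 1/(39.500)) = 28.337 cm.
m_2 = -(28.337)/(39.500) = -0.7174.
The system's lateral magnification is m_1 m_2 = (5.0000)(-0.7174) = -3.5870.

-3.59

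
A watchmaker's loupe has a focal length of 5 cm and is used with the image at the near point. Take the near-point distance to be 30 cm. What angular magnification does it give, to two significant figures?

7.0

M = 1 + D/f = 1 + 30/5 = 7.000.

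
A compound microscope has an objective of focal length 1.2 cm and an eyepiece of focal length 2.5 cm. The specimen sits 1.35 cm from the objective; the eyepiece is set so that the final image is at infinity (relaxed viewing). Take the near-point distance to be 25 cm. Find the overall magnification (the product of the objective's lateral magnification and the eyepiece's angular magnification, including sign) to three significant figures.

Objective: 1/d_i = 1/f_obj - 1/d_o = 1/1.2 - 1/1.35 = 0.09259 cm^-1, so d_i = 10.800 cm.
m_obj = -d_i/d_o = -10.800/1.35 = -8.000.
Eyepiece angular magnification (image at infinity): M_eye = D/f_e = 25/2.5 = 10.000.
Overall M = m_obj x M_eye = (-8.000)(10.000) = -80.00.

-80.0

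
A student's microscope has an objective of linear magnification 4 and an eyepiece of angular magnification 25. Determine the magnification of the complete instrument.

The overall magnification of a compound microscope is the product of the objective and eyepiece magnifications:
M = M_obj x M_eye = 4 x 25 = 100.

100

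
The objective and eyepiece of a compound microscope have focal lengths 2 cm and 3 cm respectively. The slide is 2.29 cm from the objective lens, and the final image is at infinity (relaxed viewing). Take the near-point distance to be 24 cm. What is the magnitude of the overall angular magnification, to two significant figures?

Objective: 1/d_i = 1/f_obj - 1/d_o = 1/2 - 1/2.29 = 0.06332 cm^-1, so d_i = 15.793 cm.
m_obj = -d_i/d_o = -15.793/2.29 = -6.897.
Eyepiece angular magnification (image at infinity): M_eye = D/f_e = 24/3 = 8.000.
Overall M = m_obj x M_eye = (-6.897)(8.000) = -55.17.
|M| = 55.17.

55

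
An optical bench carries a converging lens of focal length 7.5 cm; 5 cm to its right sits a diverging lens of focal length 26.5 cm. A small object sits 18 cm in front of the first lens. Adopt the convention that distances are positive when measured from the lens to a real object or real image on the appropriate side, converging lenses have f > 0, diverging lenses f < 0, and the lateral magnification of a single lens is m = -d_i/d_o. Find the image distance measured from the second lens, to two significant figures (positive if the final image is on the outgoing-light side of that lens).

First lens: d_i1 = 1/(1/7.5 - 1/18) = 12.857 cm.
This image would form 12.857 cm past lens 1, i.e. 7.857 cm beyond lens 2, so it is a virtual object for lens 2: d_o2 = 5 - 12.857 = -7.857 cm.
Second lens: d_i2 = 1/(1/(-26.5) - 1/(-7.857)) = 11.169 cm.

11 cm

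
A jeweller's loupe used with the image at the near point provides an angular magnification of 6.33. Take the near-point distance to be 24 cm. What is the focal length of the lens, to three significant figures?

For the image at the near point, M = 1 + D/f.
f = D/(M - 1) = 24/(6.33 - 1) = 4.503 cm.

4.50 cm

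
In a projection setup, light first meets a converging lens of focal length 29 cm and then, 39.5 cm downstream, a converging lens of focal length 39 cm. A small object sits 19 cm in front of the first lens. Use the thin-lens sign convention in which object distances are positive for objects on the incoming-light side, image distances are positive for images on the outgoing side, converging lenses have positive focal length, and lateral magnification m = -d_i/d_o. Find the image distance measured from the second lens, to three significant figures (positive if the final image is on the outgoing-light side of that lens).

Applying the thin-lens equation to the first lens, 1/29 = 1/19 + 1/d_i1, which gives d_i1 = -55.100 cm.
The intermediate image is virtual, 55.100 cm to the left of lens 1, so d_o2 = L - d_i1 = 39.5 - (-55.100) = 94.600 cm.
Applying the thin-lens equation again with f_2 = 39 cm and d_o2 = 94.600 cm gives d_i2 = 66.356 cm.

66.4 cm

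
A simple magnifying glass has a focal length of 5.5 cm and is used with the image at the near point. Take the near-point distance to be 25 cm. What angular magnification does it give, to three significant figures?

5.55

M = 1 + D/f = 1 + 25/5.5 = 5.545.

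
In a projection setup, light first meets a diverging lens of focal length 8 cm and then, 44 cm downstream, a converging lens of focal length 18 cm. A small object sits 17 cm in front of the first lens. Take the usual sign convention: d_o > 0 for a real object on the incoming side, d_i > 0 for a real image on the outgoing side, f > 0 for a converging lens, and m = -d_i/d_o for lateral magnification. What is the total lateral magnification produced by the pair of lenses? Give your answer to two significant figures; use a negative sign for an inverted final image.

Applying the thin-lens equation to the first lens, 1/(-8) = 1/17 + 1/d_i1, which gives d_i1 = -5.440 cm.
Its lateral magnification is m_1 = -d_i1/d_o1 = -(-5.440)/17 = 0.3200.
The intermediate image is virtual, 5.440 cm to the left of lens 1, so d_o2 = L - d_i1 = 44 - (-5.440) = 49.440 cm.
Applying the thin-lens equation again with f_2 = 18 cm and d_o2 = 49.440 cm gives d_i2 = 28.305 cm.
m_2 = -(28.305)/(49.440) = -0.5725.
Overall magnification: m = m_1 m_2 = -0.1832.

-0.18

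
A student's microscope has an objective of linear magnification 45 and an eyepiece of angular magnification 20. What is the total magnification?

900

The overall magnification of a compound microscope is the product of the objective and eyepiece magnifications:
M = M_obj x M_eye = 45 x 20 = 900.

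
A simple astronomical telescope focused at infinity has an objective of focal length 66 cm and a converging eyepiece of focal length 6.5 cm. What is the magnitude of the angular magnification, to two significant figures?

|M| = f_obj/|f_eye| = 66/6.5 = 10.154.

10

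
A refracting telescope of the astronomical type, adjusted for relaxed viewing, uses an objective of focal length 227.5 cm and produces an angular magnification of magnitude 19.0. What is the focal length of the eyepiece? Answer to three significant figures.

12.0 cm

|M| = f_obj/f_eye, so f_eye = f_obj/|M| = 227.5/19.0 = 11.974 cm.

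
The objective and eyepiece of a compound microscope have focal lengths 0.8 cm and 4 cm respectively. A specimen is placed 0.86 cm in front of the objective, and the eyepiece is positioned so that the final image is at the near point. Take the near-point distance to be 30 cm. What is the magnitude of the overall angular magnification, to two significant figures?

110

Objective: 1/d_i = 1/f_obj - 1/d_o = 1/0.8 - 1/0.86 = 0.08721 cm^-1, so d_i = 11.467 cm.
m_obj = -d_i/d_o = -11.467/0.86 = -13.333.
Eyepiece angular magnification (image at near point): M_eye = 1 + D/f_e = 1 + 30/4 = 8.500.
Overall M = m_obj x M_eye = (-13.333)(8.500) = -113.33.
|M| = 113.33.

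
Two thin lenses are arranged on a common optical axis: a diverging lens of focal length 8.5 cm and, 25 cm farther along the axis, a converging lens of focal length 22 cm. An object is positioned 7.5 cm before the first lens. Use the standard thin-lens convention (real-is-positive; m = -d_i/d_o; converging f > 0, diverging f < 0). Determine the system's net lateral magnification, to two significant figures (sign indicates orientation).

First lens: d_i1 = 1/(1/(-8.5) - 1/7.5) = -3.984 cm.
m_1 = -(-3.984)/7.5 = 0.5312.
The intermediate image is virtual, 3.984 cm to the left of lens 1, so d_o2 = L - d_i1 = 25 - (-3.984) = 28.984 cm.
Second lens: d_i2 = 1/(1/22 - 1/(28.984)) = 91.298 cm.
m_2 = -(91.298)/(28.984) = -3.1499.
Overall magnification: m = m_1 m_2 = -1.6734.

-1.7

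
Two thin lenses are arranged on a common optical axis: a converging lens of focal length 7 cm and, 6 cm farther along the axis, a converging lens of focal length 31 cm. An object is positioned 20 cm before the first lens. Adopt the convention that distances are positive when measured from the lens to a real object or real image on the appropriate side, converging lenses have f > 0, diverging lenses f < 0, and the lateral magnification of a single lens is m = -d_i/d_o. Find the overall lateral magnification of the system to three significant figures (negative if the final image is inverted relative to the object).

-0.467

Applying the thin-lens equation to the first lens, 1/7 = 1/20 + 1/d_i1, which gives d_i1 = 10.769 cm.
Its lateral magnification is m_1 = -d_i1/d_o1 = -(10.769)/20 = -0.5385.
This image would form 10.769 cm past lens 1, i.e. 4.769 cm beyond lens 2, so it is a virtual object for lens 2: d_o2 = 6 - 10.769 = -4.769 cm.
Applying the thin-lens equation again with f_2 = 31 cm and d_o2 = -4.769 cm gives d_i2 = 4.133 cm.
m_2 = -(4.133)/(-4.769) = 0.8667.
The system's lateral magnification is m_1 m_2 = (-0.5385)(0.8667) = -0.4667.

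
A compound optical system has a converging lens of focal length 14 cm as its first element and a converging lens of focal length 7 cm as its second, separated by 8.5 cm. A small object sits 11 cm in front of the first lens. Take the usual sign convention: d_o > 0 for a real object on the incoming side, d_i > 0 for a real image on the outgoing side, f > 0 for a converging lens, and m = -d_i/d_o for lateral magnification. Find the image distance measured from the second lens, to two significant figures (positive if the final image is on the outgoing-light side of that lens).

7.9 cm

Lens 1: 1/d_i1 = 1/f_1 - 1/d_o1 = 1/14 - 1/11 = -0.01948 cm^-1, so d_i1 = -51.333 cm.
With d_i1 < 0 the first image is virtual and lies on the object side; the object distance for lens 2 is d_o2 = 8.5 - (-51.333) = 59.833 cm.
Lens 2: 1/d_i2 = 1/f_2 - 1/d_o2 = 1/7 - 1/(59.833) = 0.12614 cm^-1, so d_i2 = 7.927 cm.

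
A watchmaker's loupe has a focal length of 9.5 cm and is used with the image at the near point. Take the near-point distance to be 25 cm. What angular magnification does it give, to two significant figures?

3.6

M = 1 + D/f = 1 + 25/9.5 = 3.632.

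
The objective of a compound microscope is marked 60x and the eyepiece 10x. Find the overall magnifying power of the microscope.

The overall magnification of a compound microscope is the product of the objective and eyepiece magnifications:
M = M_obj x M_eye = 60 x 10 = 600.

600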